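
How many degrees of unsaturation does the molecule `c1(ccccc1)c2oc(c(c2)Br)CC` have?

7

Molecular formula from the SMILES: C12H11BrO.
DoU = (2C + 2 + N − H − X)/2 = (2·12 + 2 + 0 − 11 − 1)/2 = 14/2 = 7.
(Structurally: 2 ring(s) + 5 π bond(s) = 7.)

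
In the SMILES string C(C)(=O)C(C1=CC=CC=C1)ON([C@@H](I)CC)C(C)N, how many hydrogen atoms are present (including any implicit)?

Hydrogens are implicit in SMILES; fill each atom to its normal valence:
  5 × C (aromatic): 1 H each → 5
  3 × C: 3 H each → 9
  3 × C: 1 H each → 3
  2 × O: no H
  1 × C: 2 H
  1 × C: no H
  1 × C (aromatic): no H
  1 × I: no H
  1 × N: 2 H
  1 × N: no H
  Total hydrogens = 21.

21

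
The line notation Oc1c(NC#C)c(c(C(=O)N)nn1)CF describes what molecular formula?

Heavy atoms from the SMILES: 8 C, 1 F, 4 N, 2 O.
Implicit hydrogens by atom environment:
  4 × C (aromatic): no H
  2 × C: no H
  2 × N (aromatic): no H
  1 × C: 2 H
  1 × C: 1 H
  1 × F: no H
  1 × N: 2 H
  1 × N: 1 H
  1 × O: 1 H
  1 × O: no H
  Total hydrogens = 7.
Molecular formula: C8H7FN4O2

C8H7FN4O2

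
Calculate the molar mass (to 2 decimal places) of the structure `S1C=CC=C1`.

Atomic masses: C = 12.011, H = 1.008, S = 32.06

Molecular formula: C4H4S.
M = 4×12.011 + 4×1.008 + 1×32.06 = 84.14 g/mol.

84.14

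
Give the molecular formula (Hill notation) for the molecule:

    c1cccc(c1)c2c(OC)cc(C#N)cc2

C14H11NO

Heavy atoms from the SMILES: 14 C, 1 N, 1 O.
Implicit hydrogens by atom environment:
  8 × C (aromatic): 1 H each → 8
  4 × C (aromatic): no H
  1 × C: 3 H
  1 × C: no H
  1 × N: no H
  1 × O: no H
  Total hydrogens = 11.
Molecular formula: C14H11NO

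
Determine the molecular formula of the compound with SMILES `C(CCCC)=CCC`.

Heavy atoms from the SMILES: 8 C.
Implicit hydrogens by atom environment:
  4 × C: 2 H each → 8
  2 × C: 3 H each → 6
  2 × C: 1 H each → 2
  Total hydrogens = 16.
Molecular formula: C8H16

C8H16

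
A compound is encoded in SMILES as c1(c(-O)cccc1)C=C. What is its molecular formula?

Heavy atoms from the SMILES: 8 C, 1 O.
Implicit hydrogens by atom environment:
  4 × C (aromatic): 1 H each → 4
  2 × C (aromatic): no H
  1 × C: 2 H
  1 × C: 1 H
  1 × O: 1 H
  Total hydrogens = 8.
Molecular formula: C8H8O

C8H8O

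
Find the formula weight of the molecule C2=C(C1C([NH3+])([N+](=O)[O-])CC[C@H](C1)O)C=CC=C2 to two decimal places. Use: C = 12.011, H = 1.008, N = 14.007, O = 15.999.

237.28

Molecular formula: C12H17N2O3+.
M = 12×12.011 + 17×1.008 + 2×14.007 + 3×15.999 = 237.28 g/mol.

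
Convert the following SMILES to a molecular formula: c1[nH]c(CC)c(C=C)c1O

Heavy atoms from the SMILES: 8 C, 1 N, 1 O.
Implicit hydrogens by atom environment:
  3 × C (aromatic): no H
  2 × C: 2 H each → 4
  1 × C: 3 H
  1 × C (aromatic): 1 H
  1 × C: 1 H
  1 × N (aromatic): 1 H
  1 × O: 1 H
  Total hydrogens = 11.
Molecular formula: C8H11NO

C8H11NO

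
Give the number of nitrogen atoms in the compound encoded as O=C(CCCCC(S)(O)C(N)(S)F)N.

The symbol for nitrogen appears 2 times in the SMILES.

2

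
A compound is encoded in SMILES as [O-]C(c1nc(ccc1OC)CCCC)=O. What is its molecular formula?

Heavy atoms from the SMILES: 11 C, 1 N, 3 O.
Implicit hydrogens by atom environment:
  3 × C: 2 H each → 6
  3 × C (aromatic): no H
  2 × C: 3 H each → 6
  2 × C (aromatic): 1 H each → 2
  2 × O: no H
  1 × C: no H
  1 × N (aromatic): no H
  1 × O (charge -1): no H
  Total hydrogens = 14.
Net charge -1.
Molecular formula: C11H14NO3-

C11H14NO3-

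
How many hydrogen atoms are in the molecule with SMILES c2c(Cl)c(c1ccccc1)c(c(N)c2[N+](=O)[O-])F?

8

Hydrogens are implicit in SMILES; fill each atom to its normal valence:
  6 × C (aromatic): 1 H each → 6
  6 × C (aromatic): no H
  1 × Cl: no H
  1 × F: no H
  1 × N: 2 H
  1 × N (charge +1): no H
  1 × O: no H
  1 × O (charge -1): no H
  Total hydrogens = 8.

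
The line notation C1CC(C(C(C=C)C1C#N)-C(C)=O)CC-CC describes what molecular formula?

Heavy atoms from the SMILES: 15 C, 1 N, 1 O.
Implicit hydrogens by atom environment:
  6 × C: 2 H each → 12
  5 × C: 1 H each → 5
  2 × C: 3 H each → 6
  2 × C: no H
  1 × N: no H
  1 × O: no H
  Total hydrogens = 23.
Molecular formula: C15H23NO

C15H23NO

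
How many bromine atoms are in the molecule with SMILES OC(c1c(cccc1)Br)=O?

The symbol for bromine appears 1 time in the SMILES.

1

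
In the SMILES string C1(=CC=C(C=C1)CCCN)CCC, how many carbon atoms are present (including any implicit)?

The symbol for carbon appears 12 times in the SMILES.

12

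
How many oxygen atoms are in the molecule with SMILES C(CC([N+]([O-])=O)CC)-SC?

2

The symbol for oxygen appears 2 times in the SMILES.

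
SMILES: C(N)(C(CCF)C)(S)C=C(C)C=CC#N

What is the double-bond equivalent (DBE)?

4

Molecular formula from the SMILES: C11H17FN2S.
DoU = (2C + 2 + N − H − X)/2 = (2·11 + 2 + 2 − 17 − 1)/2 = 8/2 = 4.
(Structurally: 0 ring(s) + 4 π bond(s) = 4.)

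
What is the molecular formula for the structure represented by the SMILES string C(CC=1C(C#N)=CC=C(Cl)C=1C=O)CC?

C12H12ClNO

Heavy atoms from the SMILES: 12 C, 1 Cl, 1 N, 1 O.
Implicit hydrogens by atom environment:
  4 × C (aromatic): no H
  3 × C: 2 H each → 6
  2 × C (aromatic): 1 H each → 2
  1 × C: 3 H
  1 × C: 1 H
  1 × C: no H
  1 × Cl: no H
  1 × N: no H
  1 × O: no H
  Total hydrogens = 12.
Molecular formula: C12H12ClNO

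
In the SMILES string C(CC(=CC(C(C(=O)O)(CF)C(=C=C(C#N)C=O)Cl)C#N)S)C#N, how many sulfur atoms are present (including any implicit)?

The symbol for sulfur appears 1 time in the SMILES.

1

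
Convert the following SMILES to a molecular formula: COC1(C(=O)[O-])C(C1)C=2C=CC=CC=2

C11H11O3-

Heavy atoms from the SMILES: 11 C, 3 O.
Implicit hydrogens by atom environment:
  5 × C (aromatic): 1 H each → 5
  2 × C: no H
  2 × O: no H
  1 × C: 3 H
  1 × C: 2 H
  1 × C: 1 H
  1 × C (aromatic): no H
  1 × O (charge -1): no H
  Total hydrogens = 11.
Net charge -1.
Molecular formula: C11H11O3-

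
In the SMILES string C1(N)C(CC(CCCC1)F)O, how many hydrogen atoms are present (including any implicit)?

Hydrogens are implicit in SMILES; fill each atom to its normal valence:
  5 × C: 2 H each → 10
  3 × C: 1 H each → 3
  1 × F: no H
  1 × N: 2 H
  1 × O: 1 H
  Total hydrogens = 16.

16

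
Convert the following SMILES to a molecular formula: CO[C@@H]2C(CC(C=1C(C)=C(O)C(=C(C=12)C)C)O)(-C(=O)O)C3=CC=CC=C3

Heavy atoms from the SMILES: 21 C, 5 O.
Implicit hydrogens by atom environment:
  7 × C (aromatic): no H
  5 × C (aromatic): 1 H each → 5
  4 × C: 3 H each → 12
  3 × O: 1 H each → 3
  2 × C: 1 H each → 2
  2 × C: no H
  2 × O: no H
  1 × C: 2 H
  Total hydrogens = 24.
Molecular formula: C21H24O5

C21H24O5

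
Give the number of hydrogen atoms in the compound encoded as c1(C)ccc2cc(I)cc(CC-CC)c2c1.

Hydrogens are implicit in SMILES; fill each atom to its normal valence:
  5 × C (aromatic): 1 H each → 5
  5 × C (aromatic): no H
  3 × C: 2 H each → 6
  2 × C: 3 H each → 6
  1 × I: no H
  Total hydrogens = 17.

17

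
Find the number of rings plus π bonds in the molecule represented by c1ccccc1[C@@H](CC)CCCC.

4

Molecular formula from the SMILES: C13H20.
DoU = (2C + 2 + N − H − X)/2 = (2·13 + 2 + 0 − 20 − 0)/2 = 8/2 = 4.
(Structurally: 1 ring(s) + 3 π bond(s) = 4.)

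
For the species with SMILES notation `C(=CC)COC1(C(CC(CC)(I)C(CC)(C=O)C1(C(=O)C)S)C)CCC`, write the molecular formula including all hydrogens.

C21H35IO3S

Heavy atoms from the SMILES: 21 C, 1 I, 3 O, 1 S.
Implicit hydrogens by atom environment:
  6 × C: 3 H each → 18
  6 × C: 2 H each → 12
  5 × C: no H
  4 × C: 1 H each → 4
  3 × O: no H
  1 × I: no H
  1 × S: 1 H
  Total hydrogens = 35.
Molecular formula: C21H35IO3S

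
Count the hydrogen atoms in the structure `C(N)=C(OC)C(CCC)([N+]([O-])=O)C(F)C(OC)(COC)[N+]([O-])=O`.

Hydrogens are implicit in SMILES; fill each atom to its normal valence:
  5 × O: no H
  4 × C: 3 H each → 12
  3 × C: 2 H each → 6
  3 × C: no H
  2 × C: 1 H each → 2
  2 × N (charge +1): no H
  2 × O (charge -1): no H
  1 × F: no H
  1 × N: 2 H
  Total hydrogens = 22.

22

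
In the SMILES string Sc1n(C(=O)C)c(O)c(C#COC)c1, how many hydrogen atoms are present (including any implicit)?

9

Hydrogens are implicit in SMILES; fill each atom to its normal valence:
  3 × C (aromatic): no H
  3 × C: no H
  2 × C: 3 H each → 6
  2 × O: no H
  1 × C (aromatic): 1 H
  1 × N (aromatic): no H
  1 × O: 1 H
  1 × S: 1 H
  Total hydrogens = 9.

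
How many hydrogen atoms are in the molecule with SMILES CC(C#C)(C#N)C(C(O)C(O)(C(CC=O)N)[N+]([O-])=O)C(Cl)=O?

Hydrogens are implicit in SMILES; fill each atom to its normal valence:
  5 × C: 1 H each → 5
  5 × C: no H
  3 × O: no H
  2 × O: 1 H each → 2
  1 × C: 3 H
  1 × C: 2 H
  1 × Cl: no H
  1 × N: 2 H
  1 × N (charge +1): no H
  1 × N: no H
  1 × O (charge -1): no H
  Total hydrogens = 14.

14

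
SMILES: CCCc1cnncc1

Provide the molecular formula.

C7H10N2

Heavy atoms from the SMILES: 7 C, 2 N.
Implicit hydrogens by atom environment:
  3 × C (aromatic): 1 H each → 3
  2 × C: 2 H each → 4
  2 × N (aromatic): no H
  1 × C: 3 H
  1 × C (aromatic): no H
  Total hydrogens = 10.
Molecular formula: C7H10N2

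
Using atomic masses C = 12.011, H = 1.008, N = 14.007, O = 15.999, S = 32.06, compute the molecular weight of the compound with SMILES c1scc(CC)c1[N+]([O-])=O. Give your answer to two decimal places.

157.19

Molecular formula: C6H7NO2S.
M = 6×12.011 + 7×1.008 + 1×14.007 + 2×15.999 + 1×32.06 = 157.19 g/mol.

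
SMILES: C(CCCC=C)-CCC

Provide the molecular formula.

C9H18

Heavy atoms from the SMILES: 9 C.
Implicit hydrogens by atom environment:
  7 × C: 2 H each → 14
  1 × C: 3 H
  1 × C: 1 H
  Total hydrogens = 18.
Molecular formula: C9H18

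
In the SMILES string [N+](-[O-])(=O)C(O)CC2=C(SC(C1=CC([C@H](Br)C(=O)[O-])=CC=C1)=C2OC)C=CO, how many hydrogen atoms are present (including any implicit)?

Hydrogens are implicit in SMILES; fill each atom to its normal valence:
  6 × C (aromatic): no H
  4 × C: 1 H each → 4
  4 × C (aromatic): 1 H each → 4
  3 × O: no H
  2 × O: 1 H each → 2
  2 × O (charge -1): no H
  1 × Br: no H
  1 × C: 3 H
  1 × C: 2 H
  1 × C: no H
  1 × N (charge +1): no H
  1 × S (aromatic): no H
  Total hydrogens = 15.

15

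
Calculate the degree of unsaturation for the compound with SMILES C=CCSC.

Molecular formula from the SMILES: C4H8S.
DoU = (2C + 2 + N − H − X)/2 = (2·4 + 2 + 0 − 8 − 0)/2 = 2/2 = 1.
(Structurally: 0 ring(s) + 1 π bond(s) = 1.)

1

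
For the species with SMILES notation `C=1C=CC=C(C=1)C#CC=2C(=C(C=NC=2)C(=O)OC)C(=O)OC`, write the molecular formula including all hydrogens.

Heavy atoms from the SMILES: 17 C, 1 N, 4 O.
Implicit hydrogens by atom environment:
  7 × C (aromatic): 1 H each → 7
  4 × C (aromatic): no H
  4 × C: no H
  4 × O: no H
  2 × C: 3 H each → 6
  1 × N (aromatic): no H
  Total hydrogens = 13.
Molecular formula: C17H13NO4

C17H13NO4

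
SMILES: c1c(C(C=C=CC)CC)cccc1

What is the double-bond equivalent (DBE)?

6

Molecular formula from the SMILES: C13H16.
DoU = (2C + 2 + N − H − X)/2 = (2·13 + 2 + 0 − 16 − 0)/2 = 12/2 = 6.
(Structurally: 1 ring(s) + 5 π bond(s) = 6.)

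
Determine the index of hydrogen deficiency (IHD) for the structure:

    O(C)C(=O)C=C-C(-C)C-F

Molecular formula from the SMILES: C7H11FO2.
DoU = (2C + 2 + N − H − X)/2 = (2·7 + 2 + 0 − 11 − 1)/2 = 4/2 = 2.
(Structurally: 0 ring(s) + 2 π bond(s) = 2.)

2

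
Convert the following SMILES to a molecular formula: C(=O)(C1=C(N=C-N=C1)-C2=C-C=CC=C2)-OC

C12H10N2O2

Heavy atoms from the SMILES: 12 C, 2 N, 2 O.
Implicit hydrogens by atom environment:
  7 × C (aromatic): 1 H each → 7
  3 × C (aromatic): no H
  2 × N (aromatic): no H
  2 × O: no H
  1 × C: 3 H
  1 × C: no H
  Total hydrogens = 10.
Molecular formula: C12H10N2O2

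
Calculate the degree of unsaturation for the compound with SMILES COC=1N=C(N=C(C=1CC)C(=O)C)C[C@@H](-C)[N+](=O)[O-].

6

Molecular formula from the SMILES: C12H17N3O4.
DoU = (2C + 2 + N − H − X)/2 = (2·12 + 2 + 3 − 17 − 0)/2 = 12/2 = 6.
(Structurally: 1 ring(s) + 5 π bond(s) = 6.)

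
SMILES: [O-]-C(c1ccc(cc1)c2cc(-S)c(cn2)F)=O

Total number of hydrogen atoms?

7

Hydrogens are implicit in SMILES; fill each atom to its normal valence:
  6 × C (aromatic): 1 H each → 6
  5 × C (aromatic): no H
  1 × C: no H
  1 × F: no H
  1 × N (aromatic): no H
  1 × O: no H
  1 × O (charge -1): no H
  1 × S: 1 H
  Total hydrogens = 7.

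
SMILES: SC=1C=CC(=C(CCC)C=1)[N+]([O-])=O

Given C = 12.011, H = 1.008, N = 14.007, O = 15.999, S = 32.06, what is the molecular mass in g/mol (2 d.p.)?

Molecular formula: C9H11NO2S.
M = 9×12.011 + 11×1.008 + 1×14.007 + 2×15.999 + 1×32.06 = 197.25 g/mol.

197.25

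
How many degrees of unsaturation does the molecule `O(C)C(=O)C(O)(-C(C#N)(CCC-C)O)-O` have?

3

Molecular formula from the SMILES: C9H15NO5.
DoU = (2C + 2 + N − H − X)/2 = (2·9 + 2 + 1 − 15 − 0)/2 = 6/2 = 3.
(Structurally: 0 ring(s) + 3 π bond(s) = 3.)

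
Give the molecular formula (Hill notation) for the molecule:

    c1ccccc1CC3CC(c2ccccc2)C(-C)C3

Heavy atoms from the SMILES: 19 C.
Implicit hydrogens by atom environment:
  10 × C (aromatic): 1 H each → 10
  3 × C: 2 H each → 6
  3 × C: 1 H each → 3
  2 × C (aromatic): no H
  1 × C: 3 H
  Total hydrogens = 22.
Molecular formula: C19H22

C19H22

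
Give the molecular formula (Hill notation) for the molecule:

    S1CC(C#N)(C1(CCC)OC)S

Heavy atoms from the SMILES: 8 C, 1 N, 1 O, 2 S.
Implicit hydrogens by atom environment:
  3 × C: 2 H each → 6
  3 × C: no H
  2 × C: 3 H each → 6
  1 × N: no H
  1 × O: no H
  1 × S: 1 H
  1 × S: no H
  Total hydrogens = 13.
Molecular formula: C8H13NOS2

C8H13NOS2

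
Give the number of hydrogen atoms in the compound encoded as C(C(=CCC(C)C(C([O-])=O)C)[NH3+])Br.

Hydrogens are implicit in SMILES; fill each atom to its normal valence:
  3 × C: 1 H each → 3
  2 × C: 3 H each → 6
  2 × C: 2 H each → 4
  2 × C: no H
  1 × Br: no H
  1 × N (charge +1): 3 H
  1 × O: no H
  1 × O (charge -1): no H
  Total hydrogens = 16.

16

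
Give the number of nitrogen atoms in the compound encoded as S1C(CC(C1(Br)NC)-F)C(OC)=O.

1

The symbol for nitrogen appears 1 time in the SMILES.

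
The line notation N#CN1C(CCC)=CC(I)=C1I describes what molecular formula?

Heavy atoms from the SMILES: 8 C, 2 I, 2 N.
Implicit hydrogens by atom environment:
  3 × C (aromatic): no H
  2 × C: 2 H each → 4
  2 × I: no H
  1 × C: 3 H
  1 × C (aromatic): 1 H
  1 × C: no H
  1 × N (aromatic): no H
  1 × N: no H
  Total hydrogens = 8.
Molecular formula: C8H8I2N2

C8H8I2N2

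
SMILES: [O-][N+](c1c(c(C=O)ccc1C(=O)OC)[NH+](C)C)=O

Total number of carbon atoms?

The symbol for carbon appears 11 times in the SMILES. Lowercase c denotes aromatic carbon and counts toward C.

11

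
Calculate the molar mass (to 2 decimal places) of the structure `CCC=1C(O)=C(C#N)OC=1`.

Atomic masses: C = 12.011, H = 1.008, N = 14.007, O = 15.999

137.14

Molecular formula: C7H7NO2.
M = 7×12.011 + 7×1.008 + 1×14.007 + 2×15.999 = 137.14 g/mol.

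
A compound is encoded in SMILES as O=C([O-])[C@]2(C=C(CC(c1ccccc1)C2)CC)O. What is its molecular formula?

Heavy atoms from the SMILES: 15 C, 3 O.
Implicit hydrogens by atom environment:
  5 × C (aromatic): 1 H each → 5
  3 × C: 2 H each → 6
  3 × C: no H
  2 × C: 1 H each → 2
  1 × C: 3 H
  1 × C (aromatic): no H
  1 × O: 1 H
  1 × O: no H
  1 × O (charge -1): no H
  Total hydrogens = 17.
Net charge -1.
Molecular formula: C15H17O3-

C15H17O3-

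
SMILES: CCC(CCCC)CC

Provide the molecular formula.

Heavy atoms from the SMILES: 9 C.
Implicit hydrogens by atom environment:
  5 × C: 2 H each → 10
  3 × C: 3 H each → 9
  1 × C: 1 H
  Total hydrogens = 20.
Molecular formula: C9H20

C9H20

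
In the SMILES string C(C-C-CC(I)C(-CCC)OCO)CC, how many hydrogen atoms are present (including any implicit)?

Hydrogens are implicit in SMILES; fill each atom to its normal valence:
  8 × C: 2 H each → 16
  2 × C: 3 H each → 6
  2 × C: 1 H each → 2
  1 × I: no H
  1 × O: 1 H
  1 × O: no H
  Total hydrogens = 25.

25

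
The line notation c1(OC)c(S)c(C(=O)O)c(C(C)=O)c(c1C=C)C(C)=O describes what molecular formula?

Heavy atoms from the SMILES: 14 C, 5 O, 1 S.
Implicit hydrogens by atom environment:
  6 × C (aromatic): no H
  4 × O: no H
  3 × C: 3 H each → 9
  3 × C: no H
  1 × C: 2 H
  1 × C: 1 H
  1 × O: 1 H
  1 × S: 1 H
  Total hydrogens = 14.
Molecular formula: C14H14O5S

C14H14O5S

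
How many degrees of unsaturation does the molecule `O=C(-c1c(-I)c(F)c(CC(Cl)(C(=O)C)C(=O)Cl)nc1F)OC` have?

7

Molecular formula from the SMILES: C12H8Cl2F2INO4.
DoU = (2C + 2 + N − H − X)/2 = (2·12 + 2 + 1 − 8 − 5)/2 = 14/2 = 7.
(Structurally: 1 ring(s) + 6 π bond(s) = 7.)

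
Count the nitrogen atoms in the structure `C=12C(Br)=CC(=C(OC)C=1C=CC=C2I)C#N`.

1

The symbol for nitrogen appears 1 time in the SMILES.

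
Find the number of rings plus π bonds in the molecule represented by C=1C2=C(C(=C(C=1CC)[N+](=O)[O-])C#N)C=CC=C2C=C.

Molecular formula from the SMILES: C15H12N2O2.
DoU = (2C + 2 + N − H − X)/2 = (2·15 + 2 + 2 − 12 − 0)/2 = 22/2 = 11.
(Structurally: 2 ring(s) + 9 π bond(s) = 11.)

11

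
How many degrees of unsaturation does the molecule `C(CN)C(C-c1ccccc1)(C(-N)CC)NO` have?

4

Molecular formula from the SMILES: C13H23N3O.
DoU = (2C + 2 + N − H − X)/2 = (2·13 + 2 + 3 − 23 − 0)/2 = 8/2 = 4.
(Structurally: 1 ring(s) + 3 π bond(s) = 4.)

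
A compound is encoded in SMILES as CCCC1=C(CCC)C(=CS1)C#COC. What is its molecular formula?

C13H18OS

Heavy atoms from the SMILES: 13 C, 1 O, 1 S.
Implicit hydrogens by atom environment:
  4 × C: 2 H each → 8
  3 × C: 3 H each → 9
  3 × C (aromatic): no H
  2 × C: no H
  1 × C (aromatic): 1 H
  1 × O: no H
  1 × S (aromatic): no H
  Total hydrogens = 18.
Molecular formula: C13H18OS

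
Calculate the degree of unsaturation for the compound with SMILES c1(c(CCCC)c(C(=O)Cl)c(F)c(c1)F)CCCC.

Molecular formula from the SMILES: C15H19ClF2O.
DoU = (2C + 2 + N − H − X)/2 = (2·15 + 2 + 0 − 19 − 3)/2 = 10/2 = 5.
(Structurally: 1 ring(s) + 4 π bond(s) = 5.)

5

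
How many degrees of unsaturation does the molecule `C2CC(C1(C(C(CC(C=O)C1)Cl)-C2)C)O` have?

Molecular formula from the SMILES: C12H19ClO2.
DoU = (2C + 2 + N − H − X)/2 = (2·12 + 2 + 0 − 19 − 1)/2 = 6/2 = 3.
(Structurally: 2 ring(s) + 1 π bond(s) = 3.)

3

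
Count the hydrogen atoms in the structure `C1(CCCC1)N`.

Hydrogens are implicit in SMILES; fill each atom to its normal valence:
  4 × C: 2 H each → 8
  1 × C: 1 H
  1 × N: 2 H
  Total hydrogens = 11.

11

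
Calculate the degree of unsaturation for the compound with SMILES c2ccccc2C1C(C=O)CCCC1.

Molecular formula from the SMILES: C13H16O.
DoU = (2C + 2 + N − H − X)/2 = (2·13 + 2 + 0 − 16 − 0)/2 = 12/2 = 6.
(Structurally: 2 ring(s) + 4 π bond(s) = 6.)

6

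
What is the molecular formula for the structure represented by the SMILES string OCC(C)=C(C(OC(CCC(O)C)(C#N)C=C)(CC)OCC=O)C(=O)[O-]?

Heavy atoms from the SMILES: 18 C, 1 N, 7 O.
Implicit hydrogens by atom environment:
  6 × C: 2 H each → 12
  6 × C: no H
  4 × O: no H
  3 × C: 3 H each → 9
  3 × C: 1 H each → 3
  2 × O: 1 H each → 2
  1 × N: no H
  1 × O (charge -1): no H
  Total hydrogens = 26.
Net charge -1.
Molecular formula: C18H26NO7-

C18H26NO7-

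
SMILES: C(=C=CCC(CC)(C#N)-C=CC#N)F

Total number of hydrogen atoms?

Hydrogens are implicit in SMILES; fill each atom to its normal valence:
  4 × C: 1 H each → 4
  4 × C: no H
  2 × C: 2 H each → 4
  2 × N: no H
  1 × C: 3 H
  1 × F: no H
  Total hydrogens = 11.

11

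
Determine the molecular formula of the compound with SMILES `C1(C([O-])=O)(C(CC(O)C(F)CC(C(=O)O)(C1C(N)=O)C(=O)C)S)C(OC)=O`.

C15H19FNO9S-

Heavy atoms from the SMILES: 15 C, 1 F, 1 N, 9 O, 1 S.
Implicit hydrogens by atom environment:
  7 × C: no H
  6 × O: no H
  4 × C: 1 H each → 4
  2 × C: 3 H each → 6
  2 × C: 2 H each → 4
  2 × O: 1 H each → 2
  1 × F: no H
  1 × N: 2 H
  1 × O (charge -1): no H
  1 × S: 1 H
  Total hydrogens = 19.
Net charge -1.
Molecular formula: C15H19FNO9S-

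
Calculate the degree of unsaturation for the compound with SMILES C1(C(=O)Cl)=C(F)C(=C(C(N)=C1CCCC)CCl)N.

Molecular formula from the SMILES: C12H15Cl2FN2O.
DoU = (2C + 2 + N − H − X)/2 = (2·12 + 2 + 2 − 15 − 3)/2 = 10/2 = 5.
(Structurally: 1 ring(s) + 4 π bond(s) = 5.)

5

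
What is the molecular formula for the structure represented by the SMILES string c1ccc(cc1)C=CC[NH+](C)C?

Heavy atoms from the SMILES: 11 C, 1 N.
Implicit hydrogens by atom environment:
  5 × C (aromatic): 1 H each → 5
  2 × C: 3 H each → 6
  2 × C: 1 H each → 2
  1 × C: 2 H
  1 × C (aromatic): no H
  1 × N (charge +1): 1 H
  Total hydrogens = 16.
Net charge +1.
Molecular formula: C11H16N+

C11H16N+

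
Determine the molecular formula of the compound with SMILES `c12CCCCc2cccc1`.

C10H12

Heavy atoms from the SMILES: 10 C.
Implicit hydrogens by atom environment:
  4 × C: 2 H each → 8
  4 × C (aromatic): 1 H each → 4
  2 × C (aromatic): no H
  Total hydrogens = 12.
Molecular formula: C10H12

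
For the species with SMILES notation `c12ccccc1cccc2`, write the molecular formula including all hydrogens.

Heavy atoms from the SMILES: 10 C.
Implicit hydrogens by atom environment:
  8 × C (aromatic): 1 H each → 8
  2 × C (aromatic): no H
  Total hydrogens = 8.
Molecular formula: C10H8

C10H8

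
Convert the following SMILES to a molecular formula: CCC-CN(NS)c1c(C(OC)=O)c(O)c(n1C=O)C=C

C13H19N3O4S

Heavy atoms from the SMILES: 13 C, 3 N, 4 O, 1 S.
Implicit hydrogens by atom environment:
  4 × C: 2 H each → 8
  4 × C (aromatic): no H
  3 × O: no H
  2 × C: 3 H each → 6
  2 × C: 1 H each → 2
  1 × C: no H
  1 × N: 1 H
  1 × N (aromatic): no H
  1 × N: no H
  1 × O: 1 H
  1 × S: 1 H
  Total hydrogens = 19.
Molecular formula: C13H19N3O4S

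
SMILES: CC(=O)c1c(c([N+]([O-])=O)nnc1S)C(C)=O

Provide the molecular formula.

Heavy atoms from the SMILES: 8 C, 3 N, 4 O, 1 S.
Implicit hydrogens by atom environment:
  4 × C (aromatic): no H
  3 × O: no H
  2 × C: 3 H each → 6
  2 × C: no H
  2 × N (aromatic): no H
  1 × N (charge +1): no H
  1 × O (charge -1): no H
  1 × S: 1 H
  Total hydrogens = 7.
Molecular formula: C8H7N3O4S

C8H7N3O4S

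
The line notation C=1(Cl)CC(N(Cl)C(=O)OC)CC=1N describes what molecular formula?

C7H10Cl2N2O2

Heavy atoms from the SMILES: 7 C, 2 Cl, 2 N, 2 O.
Implicit hydrogens by atom environment:
  3 × C: no H
  2 × C: 2 H each → 4
  2 × Cl: no H
  2 × O: no H
  1 × C: 3 H
  1 × C: 1 H
  1 × N: 2 H
  1 × N: no H
  Total hydrogens = 10.
Molecular formula: C7H10Cl2N2O2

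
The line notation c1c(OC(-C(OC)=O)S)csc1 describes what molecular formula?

Heavy atoms from the SMILES: 7 C, 3 O, 2 S.
Implicit hydrogens by atom environment:
  3 × C (aromatic): 1 H each → 3
  3 × O: no H
  1 × C: 3 H
  1 × C: 1 H
  1 × C (aromatic): no H
  1 × C: no H
  1 × S: 1 H
  1 × S (aromatic): no H
  Total hydrogens = 8.
Molecular formula: C7H8O3S2

C7H8O3S2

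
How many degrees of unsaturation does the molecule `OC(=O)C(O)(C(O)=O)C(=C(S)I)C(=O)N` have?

Molecular formula from the SMILES: C6H6INO6S.
DoU = (2C + 2 + N − H − X)/2 = (2·6 + 2 + 1 − 6 − 1)/2 = 8/2 = 4.
(Structurally: 0 ring(s) + 4 π bond(s) = 4.)

4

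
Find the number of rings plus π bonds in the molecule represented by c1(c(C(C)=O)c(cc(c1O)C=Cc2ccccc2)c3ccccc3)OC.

14

Molecular formula from the SMILES: C23H20O3.
DoU = (2C + 2 + N − H − X)/2 = (2·23 + 2 + 0 − 20 − 0)/2 = 28/2 = 14.
(Structurally: 3 ring(s) + 11 π bond(s) = 14.)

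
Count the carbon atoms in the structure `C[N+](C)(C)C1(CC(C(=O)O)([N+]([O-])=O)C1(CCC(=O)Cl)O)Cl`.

The symbol for carbon appears 11 times in the SMILES. (Cl is a single chlorine, not C + l.)

11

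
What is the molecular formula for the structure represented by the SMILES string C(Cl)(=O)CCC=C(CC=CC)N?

C9H14ClNO

Heavy atoms from the SMILES: 9 C, 1 Cl, 1 N, 1 O.
Implicit hydrogens by atom environment:
  3 × C: 2 H each → 6
  3 × C: 1 H each → 3
  2 × C: no H
  1 × C: 3 H
  1 × Cl: no H
  1 × N: 2 H
  1 × O: no H
  Total hydrogens = 14.
Molecular formula: C9H14ClNO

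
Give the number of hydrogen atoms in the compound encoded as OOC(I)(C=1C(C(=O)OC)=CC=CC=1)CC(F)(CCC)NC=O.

19

Hydrogens are implicit in SMILES; fill each atom to its normal valence:
  4 × C (aromatic): 1 H each → 4
  4 × O: no H
  3 × C: 2 H each → 6
  3 × C: no H
  2 × C: 3 H each → 6
  2 × C (aromatic): no H
  1 × C: 1 H
  1 × F: no H
  1 × I: no H
  1 × N: 1 H
  1 × O: 1 H
  Total hydrogens = 19.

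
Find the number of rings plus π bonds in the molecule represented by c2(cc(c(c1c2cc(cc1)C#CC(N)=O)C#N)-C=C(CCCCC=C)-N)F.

14

Molecular formula from the SMILES: C22H20FN3O.
DoU = (2C + 2 + N − H − X)/2 = (2·22 + 2 + 3 − 20 − 1)/2 = 28/2 = 14.
(Structurally: 2 ring(s) + 12 π bond(s) = 14.)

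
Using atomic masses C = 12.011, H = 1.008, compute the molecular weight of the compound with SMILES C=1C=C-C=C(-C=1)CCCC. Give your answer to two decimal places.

134.22

Molecular formula: C10H14.
M = 10×12.011 + 14×1.008 = 134.22 g/mol.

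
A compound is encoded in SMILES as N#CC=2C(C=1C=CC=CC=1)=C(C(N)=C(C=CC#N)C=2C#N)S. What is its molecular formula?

Heavy atoms from the SMILES: 17 C, 4 N, 1 S.
Implicit hydrogens by atom environment:
  7 × C (aromatic): no H
  5 × C (aromatic): 1 H each → 5
  3 × C: no H
  3 × N: no H
  2 × C: 1 H each → 2
  1 × N: 2 H
  1 × S: 1 H
  Total hydrogens = 10.
Molecular formula: C17H10N4S

C17H10N4S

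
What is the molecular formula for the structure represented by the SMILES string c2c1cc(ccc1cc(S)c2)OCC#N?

C12H9NOS

Heavy atoms from the SMILES: 12 C, 1 N, 1 O, 1 S.
Implicit hydrogens by atom environment:
  6 × C (aromatic): 1 H each → 6
  4 × C (aromatic): no H
  1 × C: 2 H
  1 × C: no H
  1 × N: no H
  1 × O: no H
  1 × S: 1 H
  Total hydrogens = 9.
Molecular formula: C12H9NOS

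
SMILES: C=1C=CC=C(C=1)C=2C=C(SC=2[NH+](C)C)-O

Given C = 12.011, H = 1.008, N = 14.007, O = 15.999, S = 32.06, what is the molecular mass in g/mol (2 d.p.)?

Molecular formula: C12H14NOS+.
M = 12×12.011 + 14×1.008 + 1×14.007 + 1×15.999 + 1×32.06 = 220.31 g/mol.

220.31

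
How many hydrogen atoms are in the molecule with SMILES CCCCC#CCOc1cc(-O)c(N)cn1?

Hydrogens are implicit in SMILES; fill each atom to its normal valence:
  4 × C: 2 H each → 8
  3 × C (aromatic): no H
  2 × C (aromatic): 1 H each → 2
  2 × C: no H
  1 × C: 3 H
  1 × N: 2 H
  1 × N (aromatic): no H
  1 × O: 1 H
  1 × O: no H
  Total hydrogens = 16.

16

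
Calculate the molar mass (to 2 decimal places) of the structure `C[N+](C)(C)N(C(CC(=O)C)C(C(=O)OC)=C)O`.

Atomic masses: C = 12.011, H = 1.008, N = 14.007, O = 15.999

Molecular formula: C11H21N2O4+.
M = 11×12.011 + 21×1.008 + 2×14.007 + 4×15.999 = 245.30 g/mol.

245.30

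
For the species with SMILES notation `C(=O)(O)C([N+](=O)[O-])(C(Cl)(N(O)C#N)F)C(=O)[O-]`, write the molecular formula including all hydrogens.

C5H2ClFN3O7-

Heavy atoms from the SMILES: 5 C, 1 Cl, 1 F, 3 N, 7 O.
Implicit hydrogens by atom environment:
  5 × C: no H
  3 × O: no H
  2 × N: no H
  2 × O: 1 H each → 2
  2 × O (charge -1): no H
  1 × Cl: no H
  1 × F: no H
  1 × N (charge +1): no H
  Total hydrogens = 2.
Net charge -1.
Molecular formula: C5H2ClFN3O7-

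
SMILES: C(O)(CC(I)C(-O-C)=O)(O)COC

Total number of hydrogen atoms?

13

Hydrogens are implicit in SMILES; fill each atom to its normal valence:
  3 × O: no H
  2 × C: 3 H each → 6
  2 × C: 2 H each → 4
  2 × C: no H
  2 × O: 1 H each → 2
  1 × C: 1 H
  1 × I: no H
  Total hydrogens = 13.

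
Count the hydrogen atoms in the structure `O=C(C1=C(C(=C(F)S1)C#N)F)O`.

Hydrogens are implicit in SMILES; fill each atom to its normal valence:
  4 × C (aromatic): no H
  2 × C: no H
  2 × F: no H
  1 × N: no H
  1 × O: 1 H
  1 × O: no H
  1 × S (aromatic): no H
  Total hydrogens = 1.

1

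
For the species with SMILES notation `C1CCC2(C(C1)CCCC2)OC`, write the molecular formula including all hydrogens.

C11H20O

Heavy atoms from the SMILES: 11 C, 1 O.
Implicit hydrogens by atom environment:
  8 × C: 2 H each → 16
  1 × C: 3 H
  1 × C: 1 H
  1 × C: no H
  1 × O: no H
  Total hydrogens = 20.
Molecular formula: C11H20O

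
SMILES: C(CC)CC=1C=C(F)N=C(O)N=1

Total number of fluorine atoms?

The symbol for fluorine appears 1 time in the SMILES.

1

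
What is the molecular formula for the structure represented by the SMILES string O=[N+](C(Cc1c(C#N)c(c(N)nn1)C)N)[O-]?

C8H10N6O2

Heavy atoms from the SMILES: 8 C, 6 N, 2 O.
Implicit hydrogens by atom environment:
  4 × C (aromatic): no H
  2 × N: 2 H each → 4
  2 × N (aromatic): no H
  1 × C: 3 H
  1 × C: 2 H
  1 × C: 1 H
  1 × C: no H
  1 × N: no H
  1 × N (charge +1): no H
  1 × O: no H
  1 × O (charge -1): no H
  Total hydrogens = 10.
Molecular formula: C8H10N6O2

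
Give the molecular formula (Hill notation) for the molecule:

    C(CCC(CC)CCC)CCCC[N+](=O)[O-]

Heavy atoms from the SMILES: 13 C, 1 N, 2 O.
Implicit hydrogens by atom environment:
  10 × C: 2 H each → 20
  2 × C: 3 H each → 6
  1 × C: 1 H
  1 × N (charge +1): no H
  1 × O: no H
  1 × O (charge -1): no H
  Total hydrogens = 27.
Molecular formula: C13H27NO2

C13H27NO2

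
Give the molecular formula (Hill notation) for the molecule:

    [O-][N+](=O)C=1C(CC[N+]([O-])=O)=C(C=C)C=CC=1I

Heavy atoms from the SMILES: 10 C, 1 I, 2 N, 4 O.
Implicit hydrogens by atom environment:
  4 × C (aromatic): no H
  3 × C: 2 H each → 6
  2 × C (aromatic): 1 H each → 2
  2 × N (charge +1): no H
  2 × O: no H
  2 × O (charge -1): no H
  1 × C: 1 H
  1 × I: no H
  Total hydrogens = 9.
Molecular formula: C10H9IN2O4

C10H9IN2O4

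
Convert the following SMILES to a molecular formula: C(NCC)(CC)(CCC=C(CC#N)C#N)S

Heavy atoms from the SMILES: 12 C, 3 N, 1 S.
Implicit hydrogens by atom environment:
  5 × C: 2 H each → 10
  4 × C: no H
  2 × C: 3 H each → 6
  2 × N: no H
  1 × C: 1 H
  1 × N: 1 H
  1 × S: 1 H
  Total hydrogens = 19.
Molecular formula: C12H19N3S

C12H19N3S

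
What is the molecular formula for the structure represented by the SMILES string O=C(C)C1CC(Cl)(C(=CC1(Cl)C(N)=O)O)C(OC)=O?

Heavy atoms from the SMILES: 11 C, 2 Cl, 1 N, 5 O.
Implicit hydrogens by atom environment:
  6 × C: no H
  4 × O: no H
  2 × C: 3 H each → 6
  2 × C: 1 H each → 2
  2 × Cl: no H
  1 × C: 2 H
  1 × N: 2 H
  1 × O: 1 H
  Total hydrogens = 13.
Molecular formula: C11H13Cl2NO5

C11H13Cl2NO5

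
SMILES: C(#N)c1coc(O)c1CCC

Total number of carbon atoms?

8

The symbol for carbon appears 8 times in the SMILES. Lowercase c denotes aromatic carbon and counts toward C.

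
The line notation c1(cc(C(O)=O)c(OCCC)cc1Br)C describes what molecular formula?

C11H13BrO3

Heavy atoms from the SMILES: 1 Br, 11 C, 3 O.
Implicit hydrogens by atom environment:
  4 × C (aromatic): no H
  2 × C: 3 H each → 6
  2 × C: 2 H each → 4
  2 × C (aromatic): 1 H each → 2
  2 × O: no H
  1 × Br: no H
  1 × C: no H
  1 × O: 1 H
  Total hydrogens = 13.
Molecular formula: C11H13BrO3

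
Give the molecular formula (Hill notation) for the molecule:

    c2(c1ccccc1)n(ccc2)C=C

Heavy atoms from the SMILES: 12 C, 1 N.
Implicit hydrogens by atom environment:
  8 × C (aromatic): 1 H each → 8
  2 × C (aromatic): no H
  1 × C: 2 H
  1 × C: 1 H
  1 × N (aromatic): no H
  Total hydrogens = 11.
Molecular formula: C12H11N

C12H11N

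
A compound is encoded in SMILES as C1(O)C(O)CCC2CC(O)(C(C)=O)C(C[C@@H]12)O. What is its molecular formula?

Heavy atoms from the SMILES: 12 C, 5 O.
Implicit hydrogens by atom environment:
  5 × C: 1 H each → 5
  4 × C: 2 H each → 8
  4 × O: 1 H each → 4
  2 × C: no H
  1 × C: 3 H
  1 × O: no H
  Total hydrogens = 20.
Molecular formula: C12H20O5

C12H20O5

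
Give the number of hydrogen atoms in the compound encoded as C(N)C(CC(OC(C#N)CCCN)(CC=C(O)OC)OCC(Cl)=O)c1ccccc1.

30

Hydrogens are implicit in SMILES; fill each atom to its normal valence:
  7 × C: 2 H each → 14
  5 × C (aromatic): 1 H each → 5
  4 × C: no H
  4 × O: no H
  3 × C: 1 H each → 3
  2 × N: 2 H each → 4
  1 × C: 3 H
  1 × C (aromatic): no H
  1 × Cl: no H
  1 × N: no H
  1 × O: 1 H
  Total hydrogens = 30.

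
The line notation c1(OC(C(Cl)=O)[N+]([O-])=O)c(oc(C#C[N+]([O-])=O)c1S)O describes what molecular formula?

C8H3ClN2O8S

Heavy atoms from the SMILES: 8 C, 1 Cl, 2 N, 8 O, 1 S.
Implicit hydrogens by atom environment:
  4 × C (aromatic): no H
  4 × O: no H
  3 × C: no H
  2 × N (charge +1): no H
  2 × O (charge -1): no H
  1 × C: 1 H
  1 × Cl: no H
  1 × O: 1 H
  1 × O (aromatic): no H
  1 × S: 1 H
  Total hydrogens = 3.
Molecular formula: C8H3ClN2O8S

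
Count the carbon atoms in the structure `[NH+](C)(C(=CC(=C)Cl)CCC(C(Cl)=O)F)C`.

10

The symbol for carbon appears 10 times in the SMILES. (Cl is a single chlorine, not C + l.)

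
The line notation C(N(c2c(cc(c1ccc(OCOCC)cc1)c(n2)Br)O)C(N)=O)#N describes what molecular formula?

Heavy atoms from the SMILES: 1 Br, 16 C, 4 N, 4 O.
Implicit hydrogens by atom environment:
  6 × C (aromatic): no H
  5 × C (aromatic): 1 H each → 5
  3 × O: no H
  2 × C: 2 H each → 4
  2 × C: no H
  2 × N: no H
  1 × Br: no H
  1 × C: 3 H
  1 × N: 2 H
  1 × N (aromatic): no H
  1 × O: 1 H
  Total hydrogens = 15.
Molecular formula: C16H15BrN4O4

C16H15BrN4O4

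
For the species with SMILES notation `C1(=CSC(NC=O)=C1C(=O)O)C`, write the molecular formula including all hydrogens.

Heavy atoms from the SMILES: 7 C, 1 N, 3 O, 1 S.
Implicit hydrogens by atom environment:
  3 × C (aromatic): no H
  2 × O: no H
  1 × C: 3 H
  1 × C (aromatic): 1 H
  1 × C: 1 H
  1 × C: no H
  1 × N: 1 H
  1 × O: 1 H
  1 × S (aromatic): no H
  Total hydrogens = 7.
Molecular formula: C7H7NO3S

C7H7NO3S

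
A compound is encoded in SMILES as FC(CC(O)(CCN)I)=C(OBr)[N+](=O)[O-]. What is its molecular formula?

Heavy atoms from the SMILES: 1 Br, 6 C, 1 F, 1 I, 2 N, 4 O.
Implicit hydrogens by atom environment:
  3 × C: 2 H each → 6
  3 × C: no H
  2 × O: no H
  1 × Br: no H
  1 × F: no H
  1 × I: no H
  1 × N: 2 H
  1 × N (charge +1): no H
  1 × O: 1 H
  1 × O (charge -1): no H
  Total hydrogens = 9.
Molecular formula: C6H9BrFIN2O4

C6H9BrFIN2O4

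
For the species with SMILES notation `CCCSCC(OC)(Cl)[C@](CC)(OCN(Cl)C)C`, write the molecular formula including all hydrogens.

C12H25Cl2NO2S

Heavy atoms from the SMILES: 12 C, 2 Cl, 1 N, 2 O, 1 S.
Implicit hydrogens by atom environment:
  5 × C: 3 H each → 15
  5 × C: 2 H each → 10
  2 × C: no H
  2 × Cl: no H
  2 × O: no H
  1 × N: no H
  1 × S: no H
  Total hydrogens = 25.
Molecular formula: C12H25Cl2NO2S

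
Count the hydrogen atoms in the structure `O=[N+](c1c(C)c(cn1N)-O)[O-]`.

Hydrogens are implicit in SMILES; fill each atom to its normal valence:
  3 × C (aromatic): no H
  1 × C: 3 H
  1 × C (aromatic): 1 H
  1 × N: 2 H
  1 × N (aromatic): no H
  1 × N (charge +1): no H
  1 × O: 1 H
  1 × O: no H
  1 × O (charge -1): no H
  Total hydrogens = 7.

7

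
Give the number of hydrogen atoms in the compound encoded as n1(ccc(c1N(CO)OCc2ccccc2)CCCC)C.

24

Hydrogens are implicit in SMILES; fill each atom to its normal valence:
  7 × C (aromatic): 1 H each → 7
  5 × C: 2 H each → 10
  3 × C (aromatic): no H
  2 × C: 3 H each → 6
  1 × N (aromatic): no H
  1 × N: no H
  1 × O: 1 H
  1 × O: no H
  Total hydrogens = 24.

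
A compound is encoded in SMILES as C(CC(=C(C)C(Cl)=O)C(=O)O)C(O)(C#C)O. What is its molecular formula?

Heavy atoms from the SMILES: 10 C, 1 Cl, 5 O.
Implicit hydrogens by atom environment:
  6 × C: no H
  3 × O: 1 H each → 3
  2 × C: 2 H each → 4
  2 × O: no H
  1 × C: 3 H
  1 × C: 1 H
  1 × Cl: no H
  Total hydrogens = 11.
Molecular formula: C10H11ClO5

C10H11ClO5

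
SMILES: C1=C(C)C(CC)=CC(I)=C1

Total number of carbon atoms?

9

The symbol for carbon appears 9 times in the SMILES.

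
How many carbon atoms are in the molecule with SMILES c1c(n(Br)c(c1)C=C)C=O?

The symbol for carbon appears 7 times in the SMILES. Lowercase c denotes aromatic carbon and counts toward C.

7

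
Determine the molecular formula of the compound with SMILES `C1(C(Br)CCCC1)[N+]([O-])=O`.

C6H10BrNO2

Heavy atoms from the SMILES: 1 Br, 6 C, 1 N, 2 O.
Implicit hydrogens by atom environment:
  4 × C: 2 H each → 8
  2 × C: 1 H each → 2
  1 × Br: no H
  1 × N (charge +1): no H
  1 × O: no H
  1 × O (charge -1): no H
  Total hydrogens = 10.
Molecular formula: C6H10BrNO2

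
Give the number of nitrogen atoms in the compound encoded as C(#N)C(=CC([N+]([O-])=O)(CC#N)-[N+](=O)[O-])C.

4

The symbol for nitrogen appears 4 times in the SMILES.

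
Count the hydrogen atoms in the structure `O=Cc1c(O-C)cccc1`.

Hydrogens are implicit in SMILES; fill each atom to its normal valence:
  4 × C (aromatic): 1 H each → 4
  2 × C (aromatic): no H
  2 × O: no H
  1 × C: 3 H
  1 × C: 1 H
  Total hydrogens = 8.

8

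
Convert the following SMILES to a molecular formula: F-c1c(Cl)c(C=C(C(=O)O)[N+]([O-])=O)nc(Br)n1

Heavy atoms from the SMILES: 1 Br, 7 C, 1 Cl, 1 F, 3 N, 4 O.
Implicit hydrogens by atom environment:
  4 × C (aromatic): no H
  2 × C: no H
  2 × N (aromatic): no H
  2 × O: no H
  1 × Br: no H
  1 × C: 1 H
  1 × Cl: no H
  1 × F: no H
  1 × N (charge +1): no H
  1 × O: 1 H
  1 × O (charge -1): no H
  Total hydrogens = 2.
Molecular formula: C7H2BrClFN3O4

C7H2BrClFN3O4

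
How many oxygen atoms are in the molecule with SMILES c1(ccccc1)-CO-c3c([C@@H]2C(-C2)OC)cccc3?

The symbol for oxygen appears 2 times in the SMILES.

2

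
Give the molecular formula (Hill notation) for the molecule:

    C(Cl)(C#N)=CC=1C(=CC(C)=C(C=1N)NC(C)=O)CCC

C15H18ClN3O

Heavy atoms from the SMILES: 15 C, 1 Cl, 3 N, 1 O.
Implicit hydrogens by atom environment:
  5 × C (aromatic): no H
  3 × C: 3 H each → 9
  3 × C: no H
  2 × C: 2 H each → 4
  1 × C (aromatic): 1 H
  1 × C: 1 H
  1 × Cl: no H
  1 × N: 2 H
  1 × N: 1 H
  1 × N: no H
  1 × O: no H
  Total hydrogens = 18.
Molecular formula: C15H18ClN3O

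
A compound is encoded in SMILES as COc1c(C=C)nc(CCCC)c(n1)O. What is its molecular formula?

C11H16N2O2

Heavy atoms from the SMILES: 11 C, 2 N, 2 O.
Implicit hydrogens by atom environment:
  4 × C: 2 H each → 8
  4 × C (aromatic): no H
  2 × C: 3 H each → 6
  2 × N (aromatic): no H
  1 × C: 1 H
  1 × O: 1 H
  1 × O: no H
  Total hydrogens = 16.
Molecular formula: C11H16N2O2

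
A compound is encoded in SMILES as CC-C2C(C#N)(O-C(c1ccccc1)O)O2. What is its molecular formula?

C12H13NO3

Heavy atoms from the SMILES: 12 C, 1 N, 3 O.
Implicit hydrogens by atom environment:
  5 × C (aromatic): 1 H each → 5
  2 × C: 1 H each → 2
  2 × C: no H
  2 × O: no H
  1 × C: 3 H
  1 × C: 2 H
  1 × C (aromatic): no H
  1 × N: no H
  1 × O: 1 H
  Total hydrogens = 13.
Molecular formula: C12H13NO3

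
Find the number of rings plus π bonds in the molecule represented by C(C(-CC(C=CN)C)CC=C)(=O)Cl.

Molecular formula from the SMILES: C10H16ClNO.
DoU = (2C + 2 + N − H − X)/2 = (2·10 + 2 + 1 − 16 − 1)/2 = 6/2 = 3.
(Structurally: 0 ring(s) + 3 π bond(s) = 3.)

3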